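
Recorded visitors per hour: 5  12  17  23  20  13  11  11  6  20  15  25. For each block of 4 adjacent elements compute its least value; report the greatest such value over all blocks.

[5, 12, 17, 23] → min 5
[12, 17, 23, 20] → min 12
[17, 23, 20, 13] → min 13
[23, 20, 13, 11] → min 11
[20, 13, 11, 11] → min 11
[13, 11, 11, 6] → min 6
[11, 11, 6, 20] → min 6
[11, 6, 20, 15] → min 6
[6, 20, 15, 25] → min 6
Greatest of these is 13.

13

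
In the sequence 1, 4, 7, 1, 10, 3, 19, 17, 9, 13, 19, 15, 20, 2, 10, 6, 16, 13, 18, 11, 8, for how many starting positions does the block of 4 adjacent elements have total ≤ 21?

(1, 4, 7, 1) → sum 13  ≤ 21 ✓
(4, 7, 1, 10) → sum 22
(7, 1, 10, 3) → sum 21  ≤ 21 ✓
(1, 10, 3, 19) → sum 33
(10, 3, 19, 17) → sum 49
(3, 19, 17, 9) → sum 48
(19, 17, 9, 13) → sum 58
(17, 9, 13, 19) → sum 58
(9, 13, 19, 15) → sum 56
(13, 19, 15, 20) → sum 67
(19, 15, 20, 2) → sum 56
(15, 20, 2, 10) → sum 47
(20, 2, 10, 6) → sum 38
(2, 10, 6, 16) → sum 34
(10, 6, 16, 13) → sum 45
(6, 16, 13, 18) → sum 53
(16, 13, 18, 11) → sum 58
(13, 18, 11, 8) → sum 50
2 windows satisfy the condition.

2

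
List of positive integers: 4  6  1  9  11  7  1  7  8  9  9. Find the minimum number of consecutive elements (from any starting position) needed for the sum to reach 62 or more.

9

Extend right; whenever the sum reaches 62, record the length and shrink from the left:
add 4: running sum 4 < 62
add 6: running sum 10 < 62
add 1: running sum 11 < 62
add 9: running sum 20 < 62
add 11: running sum 31 < 62
add 7: running sum 38 < 62
add 1: running sum 39 < 62
add 7: running sum 46 < 62
add 8: running sum 54 < 62
end 9: [4, 6, 1, 9, 11, 7, 1, 7, 8, 9] sum 63, len 10
end 10: [1, 9, 11, 7, 1, 7, 8, 9, 9] sum 62, len 9
Shortest qualifying length: 9.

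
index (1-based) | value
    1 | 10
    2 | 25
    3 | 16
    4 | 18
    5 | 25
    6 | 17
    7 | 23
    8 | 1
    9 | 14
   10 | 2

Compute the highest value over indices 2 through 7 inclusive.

25

Elements at indices 2..7: 25, 16, 18, 25, 17, 23
max(25, 16, 18, 25, 17, 23) = 25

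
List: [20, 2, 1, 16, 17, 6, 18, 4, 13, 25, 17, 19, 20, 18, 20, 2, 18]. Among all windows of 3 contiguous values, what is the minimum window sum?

19

[20, 2, 1] → sum 23
[2, 1, 16] → sum 19
[1, 16, 17] → sum 34
[16, 17, 6] → sum 39
[17, 6, 18] → sum 41
[6, 18, 4] → sum 28
[18, 4, 13] → sum 35
[4, 13, 25] → sum 42
[13, 25, 17] → sum 55
[25, 17, 19] → sum 61
[17, 19, 20] → sum 56
[19, 20, 18] → sum 57
[20, 18, 20] → sum 58
[18, 20, 2] → sum 40
[20, 2, 18] → sum 40
Minimum of these is 19.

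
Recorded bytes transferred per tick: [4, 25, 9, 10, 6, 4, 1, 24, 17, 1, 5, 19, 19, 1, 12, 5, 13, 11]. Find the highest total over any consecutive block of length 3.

(4, 25, 9) → sum 38
(25, 9, 10) → sum 44
(9, 10, 6) → sum 25
(10, 6, 4) → sum 20
(6, 4, 1) → sum 11
(4, 1, 24) → sum 29
(1, 24, 17) → sum 42
(24, 17, 1) → sum 42
(17, 1, 5) → sum 23
(1, 5, 19) → sum 25
(5, 19, 19) → sum 43
(19, 19, 1) → sum 39
(19, 1, 12) → sum 32
(1, 12, 5) → sum 18
(12, 5, 13) → sum 30
(5, 13, 11) → sum 29
Highest of these is 44.

44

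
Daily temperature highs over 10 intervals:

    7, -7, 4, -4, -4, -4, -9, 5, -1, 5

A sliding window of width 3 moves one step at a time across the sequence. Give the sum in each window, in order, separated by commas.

4, -7, -4, -12, -17, -8, -5, 9

Sliding a size-3 window across the 10 values:
[7, -7, 4] → sum 4
[-7, 4, -4] → sum -7
[4, -4, -4] → sum -4
[-4, -4, -4] → sum -12
[-4, -4, -9] → sum -17
[-4, -9, 5] → sum -8
[-9, 5, -1] → sum -5
[5, -1, 5] → sum 9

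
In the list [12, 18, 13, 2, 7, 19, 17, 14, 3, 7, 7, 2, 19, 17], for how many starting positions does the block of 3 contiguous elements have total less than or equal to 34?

(12, 18, 13) → sum 43
(18, 13, 2) → sum 33  ≤ 34 ✓
(13, 2, 7) → sum 22  ≤ 34 ✓
(2, 7, 19) → sum 28  ≤ 34 ✓
(7, 19, 17) → sum 43
(19, 17, 14) → sum 50
(17, 14, 3) → sum 34  ≤ 34 ✓
(14, 3, 7) → sum 24  ≤ 34 ✓
(3, 7, 7) → sum 17  ≤ 34 ✓
(7, 7, 2) → sum 16  ≤ 34 ✓
(7, 2, 19) → sum 28  ≤ 34 ✓
(2, 19, 17) → sum 38
8 windows satisfy the condition.

8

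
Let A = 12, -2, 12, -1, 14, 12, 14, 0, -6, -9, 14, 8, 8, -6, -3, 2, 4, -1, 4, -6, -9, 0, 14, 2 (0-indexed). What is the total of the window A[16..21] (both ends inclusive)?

-8

Elements at indices 16..21: 4, -1, 4, -6, -9, 0
sum(4, -1, 4, -6, -9, 0) = -8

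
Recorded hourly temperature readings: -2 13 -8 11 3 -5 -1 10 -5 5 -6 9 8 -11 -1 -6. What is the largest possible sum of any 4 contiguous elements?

19

-2 13 -8 11 → sum 14
13 -8 11 3 → sum 19
-8 11 3 -5 → sum 1
11 3 -5 -1 → sum 8
3 -5 -1 10 → sum 7
-5 -1 10 -5 → sum -1
-1 10 -5 5 → sum 9
10 -5 5 -6 → sum 4
-5 5 -6 9 → sum 3
5 -6 9 8 → sum 16
-6 9 8 -11 → sum 0
9 8 -11 -1 → sum 5
8 -11 -1 -6 → sum -10
Largest of these is 19.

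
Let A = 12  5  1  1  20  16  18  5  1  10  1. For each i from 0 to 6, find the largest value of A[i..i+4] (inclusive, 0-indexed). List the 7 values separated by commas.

20, 20, 20, 20, 20, 18, 18

Sliding a size-5 window across the 11 values:
12 5 1 1 20 → max 20
5 1 1 20 16 → max 20
1 1 20 16 18 → max 20
1 20 16 18 5 → max 20
20 16 18 5 1 → max 20
16 18 5 1 10 → max 18
18 5 1 10 1 → max 18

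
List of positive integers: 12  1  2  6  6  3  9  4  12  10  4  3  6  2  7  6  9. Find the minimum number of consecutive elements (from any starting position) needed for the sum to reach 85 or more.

14

Extend right; whenever the sum reaches 85, record the length and shrink from the left:
add 12: running sum 12 < 85
add 1: running sum 13 < 85
add 2: running sum 15 < 85
add 6: running sum 21 < 85
add 6: running sum 27 < 85
add 3: running sum 30 < 85
add 9: running sum 39 < 85
add 4: running sum 43 < 85
add 12: running sum 55 < 85
add 10: running sum 65 < 85
add 4: running sum 69 < 85
add 3: running sum 72 < 85
add 6: running sum 78 < 85
add 2: running sum 80 < 85
end 14: [12, 1, 2, 6, 6, 3, 9, 4, 12, 10, 4, 3, 6, 2, 7] sum 87, len 15
end 15: [12, 1, 2, 6, 6, 3, 9, 4, 12, 10, 4, 3, 6, 2, 7, 6] sum 93, len 16
end 16: [6, 6, 3, 9, 4, 12, 10, 4, 3, 6, 2, 7, 6, 9] sum 87, len 14
Shortest qualifying length: 14.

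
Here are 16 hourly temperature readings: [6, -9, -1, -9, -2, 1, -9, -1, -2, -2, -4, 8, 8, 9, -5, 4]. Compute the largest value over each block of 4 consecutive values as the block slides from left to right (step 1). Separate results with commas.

6, -1, 1, 1, 1, 1, -1, -1, 8, 8, 9, 9, 9

(6, -9, -1, -9) → max 6
(-9, -1, -9, -2) → max -1
(-1, -9, -2, 1) → max 1
(-9, -2, 1, -9) → max 1
(-2, 1, -9, -1) → max 1
(1, -9, -1, -2) → max 1
(-9, -1, -2, -2) → max -1
(-1, -2, -2, -4) → max -1
(-2, -2, -4, 8) → max 8
(-2, -4, 8, 8) → max 8
(-4, 8, 8, 9) → max 9
(8, 8, 9, -5) → max 9
(8, 9, -5, 4) → max 9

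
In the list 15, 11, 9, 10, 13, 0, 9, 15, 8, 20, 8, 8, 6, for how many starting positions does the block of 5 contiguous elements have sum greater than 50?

4

(15, 11, 9, 10, 13) → sum 58  > 50 ✓
(11, 9, 10, 13, 0) → sum 43
(9, 10, 13, 0, 9) → sum 41
(10, 13, 0, 9, 15) → sum 47
(13, 0, 9, 15, 8) → sum 45
(0, 9, 15, 8, 20) → sum 52  > 50 ✓
(9, 15, 8, 20, 8) → sum 60  > 50 ✓
(15, 8, 20, 8, 8) → sum 59  > 50 ✓
(8, 20, 8, 8, 6) → sum 50
4 windows satisfy the condition.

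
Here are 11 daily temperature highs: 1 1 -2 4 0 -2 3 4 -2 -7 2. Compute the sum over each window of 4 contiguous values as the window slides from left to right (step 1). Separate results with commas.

4, 3, 0, 5, 5, 3, -2, -3

1 1 -2 4 → sum 4
1 -2 4 0 → sum 3
-2 4 0 -2 → sum 0
4 0 -2 3 → sum 5
0 -2 3 4 → sum 5
-2 3 4 -2 → sum 3
3 4 -2 -7 → sum -2
4 -2 -7 2 → sum -3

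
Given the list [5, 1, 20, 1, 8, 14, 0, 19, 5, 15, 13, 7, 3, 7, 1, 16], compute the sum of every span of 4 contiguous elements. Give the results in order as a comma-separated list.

27, 30, 43, 23, 41, 38, 39, 52, 40, 38, 30, 18, 27

[5, 1, 20, 1] → sum 27
[1, 20, 1, 8] → sum 30
[20, 1, 8, 14] → sum 43
[1, 8, 14, 0] → sum 23
[8, 14, 0, 19] → sum 41
[14, 0, 19, 5] → sum 38
[0, 19, 5, 15] → sum 39
[19, 5, 15, 13] → sum 52
[5, 15, 13, 7] → sum 40
[15, 13, 7, 3] → sum 38
[13, 7, 3, 7] → sum 30
[7, 3, 7, 1] → sum 18
[3, 7, 1, 16] → sum 27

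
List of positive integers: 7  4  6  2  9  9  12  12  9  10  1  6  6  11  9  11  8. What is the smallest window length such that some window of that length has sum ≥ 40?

Extend right; whenever the sum reaches 40, record the length and shrink from the left:
add 7: running sum 7 < 40
add 4: running sum 11 < 40
add 6: running sum 17 < 40
add 2: running sum 19 < 40
add 9: running sum 28 < 40
add 9: running sum 37 < 40
add 12: shortest ending here [4, 6, 2, 9, 9, 12] sum 42, len 6
add 12: shortest ending here [9, 9, 12, 12] sum 42, len 4
add 9: shortest ending here [9, 12, 12, 9] sum 42, len 4
add 10: shortest ending here [12, 12, 9, 10] sum 43, len 4
add 1: shortest ending here [12, 12, 9, 10, 1] sum 44, len 5
add 6: shortest ending here [12, 12, 9, 10, 1, 6] sum 50, len 6
add 6: shortest ending here [12, 9, 10, 1, 6, 6] sum 44, len 6
add 11: shortest ending here [9, 10, 1, 6, 6, 11] sum 43, len 6
add 9: shortest ending here [10, 1, 6, 6, 11, 9] sum 43, len 6
add 11: shortest ending here [6, 6, 11, 9, 11] sum 43, len 5
add 8: shortest ending here [6, 11, 9, 11, 8] sum 45, len 5
Shortest qualifying length: 4.

4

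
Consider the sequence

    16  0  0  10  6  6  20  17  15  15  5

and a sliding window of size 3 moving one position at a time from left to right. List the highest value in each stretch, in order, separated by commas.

16, 10, 10, 10, 20, 20, 20, 17, 15

Sliding a size-3 window across the 11 values:
[16, 0, 0] → max 16
[0, 0, 10] → max 10
[0, 10, 6] → max 10
[10, 6, 6] → max 10
[6, 6, 20] → max 20
[6, 20, 17] → max 20
[20, 17, 15] → max 20
[17, 15, 15] → max 17
[15, 15, 5] → max 15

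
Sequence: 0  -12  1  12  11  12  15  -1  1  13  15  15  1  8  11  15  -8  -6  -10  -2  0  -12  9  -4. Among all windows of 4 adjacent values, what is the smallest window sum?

Window sums for each of the 21 positions:
(0, -12, 1, 12) → sum 1
(-12, 1, 12, 11) → sum 12
(1, 12, 11, 12) → sum 36
(12, 11, 12, 15) → sum 50
(11, 12, 15, -1) → sum 37
(12, 15, -1, 1) → sum 27
(15, -1, 1, 13) → sum 28
(-1, 1, 13, 15) → sum 28
(1, 13, 15, 15) → sum 44
(13, 15, 15, 1) → sum 44
(15, 15, 1, 8) → sum 39
(15, 1, 8, 11) → sum 35
(1, 8, 11, 15) → sum 35
(8, 11, 15, -8) → sum 26
(11, 15, -8, -6) → sum 12
(15, -8, -6, -10) → sum -9
(-8, -6, -10, -2) → sum -26
(-6, -10, -2, 0) → sum -18
(-10, -2, 0, -12) → sum -24
(-2, 0, -12, 9) → sum -5
(0, -12, 9, -4) → sum -7
Smallest of these is -26.

-26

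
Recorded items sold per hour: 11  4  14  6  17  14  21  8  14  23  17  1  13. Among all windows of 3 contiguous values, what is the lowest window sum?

24

[11, 4, 14] → sum 29
[4, 14, 6] → sum 24
[14, 6, 17] → sum 37
[6, 17, 14] → sum 37
[17, 14, 21] → sum 52
[14, 21, 8] → sum 43
[21, 8, 14] → sum 43
[8, 14, 23] → sum 45
[14, 23, 17] → sum 54
[23, 17, 1] → sum 41
[17, 1, 13] → sum 31
Lowest of these is 24.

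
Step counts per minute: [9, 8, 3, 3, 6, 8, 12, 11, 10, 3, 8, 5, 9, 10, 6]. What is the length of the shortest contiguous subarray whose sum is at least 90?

Extend right; whenever the sum reaches 90, record the length and shrink from the left:
add 9: running sum 9 < 90
add 8: running sum 17 < 90
add 3: running sum 20 < 90
add 3: running sum 23 < 90
add 6: running sum 29 < 90
add 8: running sum 37 < 90
add 12: running sum 49 < 90
add 11: running sum 60 < 90
add 10: running sum 70 < 90
add 3: running sum 73 < 90
add 8: running sum 81 < 90
add 5: running sum 86 < 90
end 12: [9, 8, 3, 3, 6, 8, 12, 11, 10, 3, 8, 5, 9] sum 95, len 13
end 13: [8, 3, 3, 6, 8, 12, 11, 10, 3, 8, 5, 9, 10] sum 96, len 13
end 14: [3, 6, 8, 12, 11, 10, 3, 8, 5, 9, 10, 6] sum 91, len 12
Shortest qualifying length: 12.

12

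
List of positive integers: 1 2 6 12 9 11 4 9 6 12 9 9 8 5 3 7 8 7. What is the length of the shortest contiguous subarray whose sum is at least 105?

14

add 1: running sum 1 < 105
add 2: running sum 3 < 105
add 6: running sum 9 < 105
add 12: running sum 21 < 105
add 9: running sum 30 < 105
add 11: running sum 41 < 105
add 4: running sum 45 < 105
add 9: running sum 54 < 105
add 6: running sum 60 < 105
add 12: running sum 72 < 105
add 9: running sum 81 < 105
add 9: running sum 90 < 105
add 8: running sum 98 < 105
add 5: running sum 103 < 105
add 3: shortest ending here [2, 6, 12, 9, 11, 4, 9, 6, 12, 9, 9, 8, 5, 3] sum 105, len 14
add 7: shortest ending here [6, 12, 9, 11, 4, 9, 6, 12, 9, 9, 8, 5, 3, 7] sum 110, len 14
add 8: shortest ending here [12, 9, 11, 4, 9, 6, 12, 9, 9, 8, 5, 3, 7, 8] sum 112, len 14
add 7: shortest ending here [9, 11, 4, 9, 6, 12, 9, 9, 8, 5, 3, 7, 8, 7] sum 107, len 14
Shortest qualifying length: 14.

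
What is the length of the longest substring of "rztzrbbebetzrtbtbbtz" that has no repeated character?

5

add r: [r] len 1
add z: [r, z] len 2
add t: [r, z, t] len 3
add z (repeat z, move left end past it): [t, z] len 2
add r: [t, z, r] len 3
add b: [t, z, r, b] len 4
add b (repeat b, move left end past it): [b] len 1
add e: [b, e] len 2
add b (repeat b, move left end past it): [e, b] len 2
add e (repeat e, move left end past it): [b, e] len 2
add t: [b, e, t] len 3
add z: [b, e, t, z] len 4
add r: [b, e, t, z, r] len 5
add t (repeat t, move left end past it): [z, r, t] len 3
add b: [z, r, t, b] len 4
add t (repeat t, move left end past it): [b, t] len 2
add b (repeat b, move left end past it): [t, b] len 2
add b (repeat b, move left end past it): [b] len 1
add t: [b, t] len 2
add z: [b, t, z] len 3
Longest all-distinct length: 5.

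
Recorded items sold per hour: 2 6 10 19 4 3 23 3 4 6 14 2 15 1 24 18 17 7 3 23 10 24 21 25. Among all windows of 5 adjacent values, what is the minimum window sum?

29

[2, 6, 10, 19, 4] → sum 41
[6, 10, 19, 4, 3] → sum 42
[10, 19, 4, 3, 23] → sum 59
[19, 4, 3, 23, 3] → sum 52
[4, 3, 23, 3, 4] → sum 37
[3, 23, 3, 4, 6] → sum 39
[23, 3, 4, 6, 14] → sum 50
[3, 4, 6, 14, 2] → sum 29
[4, 6, 14, 2, 15] → sum 41
[6, 14, 2, 15, 1] → sum 38
[14, 2, 15, 1, 24] → sum 56
[2, 15, 1, 24, 18] → sum 60
[15, 1, 24, 18, 17] → sum 75
[1, 24, 18, 17, 7] → sum 67
[24, 18, 17, 7, 3] → sum 69
[18, 17, 7, 3, 23] → sum 68
[17, 7, 3, 23, 10] → sum 60
[7, 3, 23, 10, 24] → sum 67
[3, 23, 10, 24, 21] → sum 81
[23, 10, 24, 21, 25] → sum 103
Minimum of these is 29.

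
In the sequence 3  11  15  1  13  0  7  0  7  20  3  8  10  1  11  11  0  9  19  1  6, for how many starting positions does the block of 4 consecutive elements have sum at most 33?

(3, 11, 15, 1) → sum 30  ≤ 33 ✓
(11, 15, 1, 13) → sum 40
(15, 1, 13, 0) → sum 29  ≤ 33 ✓
(1, 13, 0, 7) → sum 21  ≤ 33 ✓
(13, 0, 7, 0) → sum 20  ≤ 33 ✓
(0, 7, 0, 7) → sum 14  ≤ 33 ✓
(7, 0, 7, 20) → sum 34
(0, 7, 20, 3) → sum 30  ≤ 33 ✓
(7, 20, 3, 8) → sum 38
(20, 3, 8, 10) → sum 41
(3, 8, 10, 1) → sum 22  ≤ 33 ✓
(8, 10, 1, 11) → sum 30  ≤ 33 ✓
(10, 1, 11, 11) → sum 33  ≤ 33 ✓
(1, 11, 11, 0) → sum 23  ≤ 33 ✓
(11, 11, 0, 9) → sum 31  ≤ 33 ✓
(11, 0, 9, 19) → sum 39
(0, 9, 19, 1) → sum 29  ≤ 33 ✓
(9, 19, 1, 6) → sum 35
12 windows satisfy the condition.

12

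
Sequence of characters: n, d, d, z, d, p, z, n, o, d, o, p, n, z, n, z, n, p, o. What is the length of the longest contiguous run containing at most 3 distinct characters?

7

Extend right; when distinct count exceeds 3, shrink from the left:
add n: window [n] (1 distinct), len 1
add d: window [n, d] (2 distinct), len 2
add d: window [n, d, d] (2 distinct), len 3
add z: window [n, d, d, z] (3 distinct), len 4
add d: window [n, d, d, z, d] (3 distinct), len 5
add p: window [d, d, z, d, p] (3 distinct), len 5
add z: window [d, d, z, d, p, z] (3 distinct), len 6
add n: window [p, z, n] (3 distinct), len 3
add o: window [z, n, o] (3 distinct), len 3
add d: window [n, o, d] (3 distinct), len 3
add o: window [n, o, d, o] (3 distinct), len 4
add p: window [o, d, o, p] (3 distinct), len 4
add n: window [o, p, n] (3 distinct), len 3
add z: window [p, n, z] (3 distinct), len 3
add n: window [p, n, z, n] (3 distinct), len 4
add z: window [p, n, z, n, z] (3 distinct), len 5
add n: window [p, n, z, n, z, n] (3 distinct), len 6
add p: window [p, n, z, n, z, n, p] (3 distinct), len 7
add o: window [n, p, o] (3 distinct), len 3
Longest length with ≤3 distinct: 7.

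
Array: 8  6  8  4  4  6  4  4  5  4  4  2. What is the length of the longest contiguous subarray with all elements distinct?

3

add 8: [8] len 1
add 6: [8, 6] len 2
add 8 (repeat 8, move left end past it): [6, 8] len 2
add 4: [6, 8, 4] len 3
add 4 (repeat 4, move left end past it): [4] len 1
add 6: [4, 6] len 2
add 4 (repeat 4, move left end past it): [6, 4] len 2
add 4 (repeat 4, move left end past it): [4] len 1
add 5: [4, 5] len 2
add 4 (repeat 4, move left end past it): [5, 4] len 2
add 4 (repeat 4, move left end past it): [4] len 1
add 2: [4, 2] len 2
Longest all-distinct length: 3.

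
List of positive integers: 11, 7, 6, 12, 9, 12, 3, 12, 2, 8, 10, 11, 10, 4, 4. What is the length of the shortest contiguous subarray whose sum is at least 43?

5

add 11: running sum 11 < 43
add 7: running sum 18 < 43
add 6: running sum 24 < 43
add 12: running sum 36 < 43
add 9: shortest ending here [11, 7, 6, 12, 9] sum 45, len 5
add 12: shortest ending here [7, 6, 12, 9, 12] sum 46, len 5
add 3: shortest ending here [7, 6, 12, 9, 12, 3] sum 49, len 6
add 12: shortest ending here [12, 9, 12, 3, 12] sum 48, len 5
add 2: shortest ending here [12, 9, 12, 3, 12, 2] sum 50, len 6
add 8: shortest ending here [9, 12, 3, 12, 2, 8] sum 46, len 6
add 10: shortest ending here [12, 3, 12, 2, 8, 10] sum 47, len 6
add 11: shortest ending here [12, 2, 8, 10, 11] sum 43, len 5
add 10: shortest ending here [12, 2, 8, 10, 11, 10] sum 53, len 6
add 4: shortest ending here [8, 10, 11, 10, 4] sum 43, len 5
add 4: shortest ending here [8, 10, 11, 10, 4, 4] sum 47, len 6
Shortest qualifying length: 5.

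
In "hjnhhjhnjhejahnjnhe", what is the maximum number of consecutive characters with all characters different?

[h] len 1
[h, j] len 2
[h, j, n] len 3
[j, n, h] len 3
[h] len 1
[h, j] len 2
[j, h] len 2
[j, h, n] len 3
[h, n, j] len 3
[n, j, h] len 3
[n, j, h, e] len 4
[h, e, j] len 3
[h, e, j, a] len 4
[e, j, a, h] len 4
[e, j, a, h, n] len 5
[a, h, n, j] len 4
[j, n] len 2
[j, n, h] len 3
[j, n, h, e] len 4
Longest all-distinct length: 5.

5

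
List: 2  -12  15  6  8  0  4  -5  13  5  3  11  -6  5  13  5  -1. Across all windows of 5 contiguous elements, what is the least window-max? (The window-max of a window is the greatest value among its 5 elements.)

8

(2, -12, 15, 6, 8) → max 15
(-12, 15, 6, 8, 0) → max 15
(15, 6, 8, 0, 4) → max 15
(6, 8, 0, 4, -5) → max 8
(8, 0, 4, -5, 13) → max 13
(0, 4, -5, 13, 5) → max 13
(4, -5, 13, 5, 3) → max 13
(-5, 13, 5, 3, 11) → max 13
(13, 5, 3, 11, -6) → max 13
(5, 3, 11, -6, 5) → max 11
(3, 11, -6, 5, 13) → max 13
(11, -6, 5, 13, 5) → max 13
(-6, 5, 13, 5, -1) → max 13
Least of these is 8.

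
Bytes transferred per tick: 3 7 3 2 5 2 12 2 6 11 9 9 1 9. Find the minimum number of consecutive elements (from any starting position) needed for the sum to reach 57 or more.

Extend right; whenever the sum reaches 57, record the length and shrink from the left:
add 3: running sum 3 < 57
add 7: running sum 10 < 57
add 3: running sum 13 < 57
add 2: running sum 15 < 57
add 5: running sum 20 < 57
add 2: running sum 22 < 57
add 12: running sum 34 < 57
add 2: running sum 36 < 57
add 6: running sum 42 < 57
add 11: running sum 53 < 57
end 10: [7, 3, 2, 5, 2, 12, 2, 6, 11, 9] sum 59, len 10
end 11: [2, 5, 2, 12, 2, 6, 11, 9, 9] sum 58, len 9
end 12: [5, 2, 12, 2, 6, 11, 9, 9, 1] sum 57, len 9
end 13: [12, 2, 6, 11, 9, 9, 1, 9] sum 59, len 8
Shortest qualifying length: 8.

8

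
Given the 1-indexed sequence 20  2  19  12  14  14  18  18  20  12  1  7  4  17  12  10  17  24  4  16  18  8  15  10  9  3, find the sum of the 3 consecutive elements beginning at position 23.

Elements at indices 23..25: 15, 10, 9
sum(15, 10, 9) = 34

34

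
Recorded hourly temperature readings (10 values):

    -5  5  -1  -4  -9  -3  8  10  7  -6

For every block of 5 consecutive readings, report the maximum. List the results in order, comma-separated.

5, 5, 8, 10, 10, 10

(-5, 5, -1, -4, -9) → max 5
(5, -1, -4, -9, -3) → max 5
(-1, -4, -9, -3, 8) → max 8
(-4, -9, -3, 8, 10) → max 10
(-9, -3, 8, 10, 7) → max 10
(-3, 8, 10, 7, -6) → max 10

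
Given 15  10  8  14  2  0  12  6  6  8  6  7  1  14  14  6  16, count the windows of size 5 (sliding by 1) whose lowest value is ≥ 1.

(15, 10, 8, 14, 2) → min 2  ≥ 1 ✓
(10, 8, 14, 2, 0) → min 0
(8, 14, 2, 0, 12) → min 0
(14, 2, 0, 12, 6) → min 0
(2, 0, 12, 6, 6) → min 0
(0, 12, 6, 6, 8) → min 0
(12, 6, 6, 8, 6) → min 6  ≥ 1 ✓
(6, 6, 8, 6, 7) → min 6  ≥ 1 ✓
(6, 8, 6, 7, 1) → min 1  ≥ 1 ✓
(8, 6, 7, 1, 14) → min 1  ≥ 1 ✓
(6, 7, 1, 14, 14) → min 1  ≥ 1 ✓
(7, 1, 14, 14, 6) → min 1  ≥ 1 ✓
(1, 14, 14, 6, 16) → min 1  ≥ 1 ✓
8 windows satisfy the condition.

8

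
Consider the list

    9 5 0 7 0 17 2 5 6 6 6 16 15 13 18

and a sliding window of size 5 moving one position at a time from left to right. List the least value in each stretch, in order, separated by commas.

9 5 0 7 0 → min 0
5 0 7 0 17 → min 0
0 7 0 17 2 → min 0
7 0 17 2 5 → min 0
0 17 2 5 6 → min 0
17 2 5 6 6 → min 2
2 5 6 6 6 → min 2
5 6 6 6 16 → min 5
6 6 6 16 15 → min 6
6 6 16 15 13 → min 6
6 16 15 13 18 → min 6

0, 0, 0, 0, 0, 2, 2, 5, 6, 6, 6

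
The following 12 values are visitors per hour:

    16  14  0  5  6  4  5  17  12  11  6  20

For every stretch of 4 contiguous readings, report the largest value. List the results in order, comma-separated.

[16, 14, 0, 5] → max 16
[14, 0, 5, 6] → max 14
[0, 5, 6, 4] → max 6
[5, 6, 4, 5] → max 6
[6, 4, 5, 17] → max 17
[4, 5, 17, 12] → max 17
[5, 17, 12, 11] → max 17
[17, 12, 11, 6] → max 17
[12, 11, 6, 20] → max 20

16, 14, 6, 6, 17, 17, 17, 17, 20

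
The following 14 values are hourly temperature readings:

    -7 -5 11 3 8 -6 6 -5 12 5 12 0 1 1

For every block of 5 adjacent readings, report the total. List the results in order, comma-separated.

[-7, -5, 11, 3, 8] → sum 10
[-5, 11, 3, 8, -6] → sum 11
[11, 3, 8, -6, 6] → sum 22
[3, 8, -6, 6, -5] → sum 6
[8, -6, 6, -5, 12] → sum 15
[-6, 6, -5, 12, 5] → sum 12
[6, -5, 12, 5, 12] → sum 30
[-5, 12, 5, 12, 0] → sum 24
[12, 5, 12, 0, 1] → sum 30
[5, 12, 0, 1, 1] → sum 19

10, 11, 22, 6, 15, 12, 30, 24, 30, 19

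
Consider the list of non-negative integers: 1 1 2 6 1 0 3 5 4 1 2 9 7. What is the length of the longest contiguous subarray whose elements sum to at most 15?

add 1: [1] sum 1, len 1
add 1: [1, 1] sum 2, len 2
add 2: [1, 1, 2] sum 4, len 3
add 6: [1, 1, 2, 6] sum 10, len 4
add 1: [1, 1, 2, 6, 1] sum 11, len 5
add 0: [1, 1, 2, 6, 1, 0] sum 11, len 6
add 3: [1, 1, 2, 6, 1, 0, 3] sum 14, len 7
add 5: [6, 1, 0, 3, 5] sum 15, len 5
add 4: [1, 0, 3, 5, 4] sum 13, len 5
add 1: [1, 0, 3, 5, 4, 1] sum 14, len 6
add 2: [0, 3, 5, 4, 1, 2] sum 15, len 6
add 9: [1, 2, 9] sum 12, len 3
add 7: [7] sum 7, len 1
Longest length seen: 7.

7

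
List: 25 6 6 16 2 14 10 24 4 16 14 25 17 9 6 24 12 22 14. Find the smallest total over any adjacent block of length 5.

[25, 6, 6, 16, 2] → sum 55
[6, 6, 16, 2, 14] → sum 44
[6, 16, 2, 14, 10] → sum 48
[16, 2, 14, 10, 24] → sum 66
[2, 14, 10, 24, 4] → sum 54
[14, 10, 24, 4, 16] → sum 68
[10, 24, 4, 16, 14] → sum 68
[24, 4, 16, 14, 25] → sum 83
[4, 16, 14, 25, 17] → sum 76
[16, 14, 25, 17, 9] → sum 81
[14, 25, 17, 9, 6] → sum 71
[25, 17, 9, 6, 24] → sum 81
[17, 9, 6, 24, 12] → sum 68
[9, 6, 24, 12, 22] → sum 73
[6, 24, 12, 22, 14] → sum 78
Smallest of these is 44.

44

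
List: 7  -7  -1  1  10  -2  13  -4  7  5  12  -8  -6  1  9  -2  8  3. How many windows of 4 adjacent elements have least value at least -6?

9

(7, -7, -1, 1) → min -7
(-7, -1, 1, 10) → min -7
(-1, 1, 10, -2) → min -2  ≥ -6 ✓
(1, 10, -2, 13) → min -2  ≥ -6 ✓
(10, -2, 13, -4) → min -4  ≥ -6 ✓
(-2, 13, -4, 7) → min -4  ≥ -6 ✓
(13, -4, 7, 5) → min -4  ≥ -6 ✓
(-4, 7, 5, 12) → min -4  ≥ -6 ✓
(7, 5, 12, -8) → min -8
(5, 12, -8, -6) → min -8
(12, -8, -6, 1) → min -8
(-8, -6, 1, 9) → min -8
(-6, 1, 9, -2) → min -6  ≥ -6 ✓
(1, 9, -2, 8) → min -2  ≥ -6 ✓
(9, -2, 8, 3) → min -2  ≥ -6 ✓
9 windows satisfy the condition.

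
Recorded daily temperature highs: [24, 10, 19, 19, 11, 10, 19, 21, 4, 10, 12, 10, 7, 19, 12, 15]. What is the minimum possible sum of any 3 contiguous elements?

26

[24, 10, 19] → sum 53
[10, 19, 19] → sum 48
[19, 19, 11] → sum 49
[19, 11, 10] → sum 40
[11, 10, 19] → sum 40
[10, 19, 21] → sum 50
[19, 21, 4] → sum 44
[21, 4, 10] → sum 35
[4, 10, 12] → sum 26
[10, 12, 10] → sum 32
[12, 10, 7] → sum 29
[10, 7, 19] → sum 36
[7, 19, 12] → sum 38
[19, 12, 15] → sum 46
Minimum of these is 26.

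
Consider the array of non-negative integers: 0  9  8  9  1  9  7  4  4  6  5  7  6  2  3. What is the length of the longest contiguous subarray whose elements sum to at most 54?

11

Extend to the right; shrink from the left whenever the sum exceeds 54:
add 0: [0] sum 0, len 1
add 9: [0, 9] sum 9, len 2
add 8: [0, 9, 8] sum 17, len 3
add 9: [0, 9, 8, 9] sum 26, len 4
add 1: [0, 9, 8, 9, 1] sum 27, len 5
add 9: [0, 9, 8, 9, 1, 9] sum 36, len 6
add 7: [0, 9, 8, 9, 1, 9, 7] sum 43, len 7
add 4: [0, 9, 8, 9, 1, 9, 7, 4] sum 47, len 8
add 4: [0, 9, 8, 9, 1, 9, 7, 4, 4] sum 51, len 9
add 6: [8, 9, 1, 9, 7, 4, 4, 6] sum 48, len 8
add 5: [8, 9, 1, 9, 7, 4, 4, 6, 5] sum 53, len 9
add 7: [9, 1, 9, 7, 4, 4, 6, 5, 7] sum 52, len 9
add 6: [1, 9, 7, 4, 4, 6, 5, 7, 6] sum 49, len 9
add 2: [1, 9, 7, 4, 4, 6, 5, 7, 6, 2] sum 51, len 10
add 3: [1, 9, 7, 4, 4, 6, 5, 7, 6, 2, 3] sum 54, len 11
Longest length seen: 11.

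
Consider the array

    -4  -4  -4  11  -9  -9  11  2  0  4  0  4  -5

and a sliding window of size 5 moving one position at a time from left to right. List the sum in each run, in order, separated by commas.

-10, -15, 0, 6, -5, 8, 17, 10, 3

-4 -4 -4 11 -9 → sum -10
-4 -4 11 -9 -9 → sum -15
-4 11 -9 -9 11 → sum 0
11 -9 -9 11 2 → sum 6
-9 -9 11 2 0 → sum -5
-9 11 2 0 4 → sum 8
11 2 0 4 0 → sum 17
2 0 4 0 4 → sum 10
0 4 0 4 -5 → sum 3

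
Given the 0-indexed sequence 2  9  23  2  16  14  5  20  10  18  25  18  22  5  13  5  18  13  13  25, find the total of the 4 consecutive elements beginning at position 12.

45

Elements at indices 12..15: 22, 5, 13, 5
sum(22, 5, 13, 5) = 45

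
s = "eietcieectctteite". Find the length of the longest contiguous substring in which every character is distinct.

[e] len 1
[e, i] len 2
[i, e] len 2
[i, e, t] len 3
[i, e, t, c] len 4
[e, t, c, i] len 4
[t, c, i, e] len 4
[e] len 1
[e, c] len 2
[e, c, t] len 3
[t, c] len 2
[c, t] len 2
[t] len 1
[t, e] len 2
[t, e, i] len 3
[e, i, t] len 3
[i, t, e] len 3
Longest all-distinct length: 4.

4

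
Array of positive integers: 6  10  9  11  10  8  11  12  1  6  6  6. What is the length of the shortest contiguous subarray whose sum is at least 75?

8

Extend right; whenever the sum reaches 75, record the length and shrink from the left:
add 6: running sum 6 < 75
add 10: running sum 16 < 75
add 9: running sum 25 < 75
add 11: running sum 36 < 75
add 10: running sum 46 < 75
add 8: running sum 54 < 75
add 11: running sum 65 < 75
add 12: shortest ending here [6, 10, 9, 11, 10, 8, 11, 12] sum 77, len 8
add 1: shortest ending here [6, 10, 9, 11, 10, 8, 11, 12, 1] sum 78, len 9
add 6: shortest ending here [10, 9, 11, 10, 8, 11, 12, 1, 6] sum 78, len 9
add 6: shortest ending here [10, 9, 11, 10, 8, 11, 12, 1, 6, 6] sum 84, len 10
add 6: shortest ending here [9, 11, 10, 8, 11, 12, 1, 6, 6, 6] sum 80, len 10
Shortest qualifying length: 8.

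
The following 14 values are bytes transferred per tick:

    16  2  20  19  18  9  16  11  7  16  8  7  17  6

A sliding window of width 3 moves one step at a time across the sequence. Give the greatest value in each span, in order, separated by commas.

Sliding a size-3 window across the 14 values:
[16, 2, 20] → max 20
[2, 20, 19] → max 20
[20, 19, 18] → max 20
[19, 18, 9] → max 19
[18, 9, 16] → max 18
[9, 16, 11] → max 16
[16, 11, 7] → max 16
[11, 7, 16] → max 16
[7, 16, 8] → max 16
[16, 8, 7] → max 16
[8, 7, 17] → max 17
[7, 17, 6] → max 17

20, 20, 20, 19, 18, 16, 16, 16, 16, 16, 17, 17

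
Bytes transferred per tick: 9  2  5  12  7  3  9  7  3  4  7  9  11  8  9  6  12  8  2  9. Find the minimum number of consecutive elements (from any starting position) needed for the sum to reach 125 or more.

Extend right; whenever the sum reaches 125, record the length and shrink from the left:
add 9: running sum 9 < 125
add 2: running sum 11 < 125
add 5: running sum 16 < 125
add 12: running sum 28 < 125
add 7: running sum 35 < 125
add 3: running sum 38 < 125
add 9: running sum 47 < 125
add 7: running sum 54 < 125
add 3: running sum 57 < 125
add 4: running sum 61 < 125
add 7: running sum 68 < 125
add 9: running sum 77 < 125
add 11: running sum 88 < 125
add 8: running sum 96 < 125
add 9: running sum 105 < 125
add 6: running sum 111 < 125
add 12: running sum 123 < 125
add 8: shortest ending here [9, 2, 5, 12, 7, 3, 9, 7, 3, 4, 7, 9, 11, 8, 9, 6, 12, 8] sum 131, len 18
add 2: shortest ending here [9, 2, 5, 12, 7, 3, 9, 7, 3, 4, 7, 9, 11, 8, 9, 6, 12, 8, 2] sum 133, len 19
add 9: shortest ending here [12, 7, 3, 9, 7, 3, 4, 7, 9, 11, 8, 9, 6, 12, 8, 2, 9] sum 126, len 17
Shortest qualifying length: 17.

17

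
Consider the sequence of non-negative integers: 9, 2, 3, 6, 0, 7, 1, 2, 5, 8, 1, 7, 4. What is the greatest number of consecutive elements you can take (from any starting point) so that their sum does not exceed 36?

→ 9: sum 9, len 1
→ 2: sum 11, len 2
→ 3: sum 14, len 3
→ 6: sum 20, len 4
→ 0: sum 20, len 5
→ 7: sum 27, len 6
→ 1: sum 28, len 7
→ 2: sum 30, len 8
→ 5: sum 35, len 9
→ 8 (dropped 9): sum 34, len 9
→ 1: sum 35, len 10
→ 7 (dropped 2, 3, 6): sum 31, len 8
→ 4: sum 35, len 9
Longest length seen: 10.

10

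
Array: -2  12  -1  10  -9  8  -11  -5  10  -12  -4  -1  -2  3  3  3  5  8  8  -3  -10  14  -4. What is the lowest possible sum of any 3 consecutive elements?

[-2, 12, -1] → sum 9
[12, -1, 10] → sum 21
[-1, 10, -9] → sum 0
[10, -9, 8] → sum 9
[-9, 8, -11] → sum -12
[8, -11, -5] → sum -8
[-11, -5, 10] → sum -6
[-5, 10, -12] → sum -7
[10, -12, -4] → sum -6
[-12, -4, -1] → sum -17
[-4, -1, -2] → sum -7
[-1, -2, 3] → sum 0
[-2, 3, 3] → sum 4
[3, 3, 3] → sum 9
[3, 3, 5] → sum 11
[3, 5, 8] → sum 16
[5, 8, 8] → sum 21
[8, 8, -3] → sum 13
[8, -3, -10] → sum -5
[-3, -10, 14] → sum 1
[-10, 14, -4] → sum 0
Lowest of these is -17.

-17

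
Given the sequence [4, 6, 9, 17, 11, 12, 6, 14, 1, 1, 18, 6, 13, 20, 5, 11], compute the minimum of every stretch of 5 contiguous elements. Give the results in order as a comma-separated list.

[4, 6, 9, 17, 11] → min 4
[6, 9, 17, 11, 12] → min 6
[9, 17, 11, 12, 6] → min 6
[17, 11, 12, 6, 14] → min 6
[11, 12, 6, 14, 1] → min 1
[12, 6, 14, 1, 1] → min 1
[6, 14, 1, 1, 18] → min 1
[14, 1, 1, 18, 6] → min 1
[1, 1, 18, 6, 13] → min 1
[1, 18, 6, 13, 20] → min 1
[18, 6, 13, 20, 5] → min 5
[6, 13, 20, 5, 11] → min 5

4, 6, 6, 6, 1, 1, 1, 1, 1, 1, 5, 5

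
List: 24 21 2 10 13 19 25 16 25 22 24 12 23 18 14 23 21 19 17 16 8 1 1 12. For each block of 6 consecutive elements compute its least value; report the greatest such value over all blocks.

16

Each size-6 window and its min:
[24, 21, 2, 10, 13, 19] → min 2
[21, 2, 10, 13, 19, 25] → min 2
[2, 10, 13, 19, 25, 16] → min 2
[10, 13, 19, 25, 16, 25] → min 10
[13, 19, 25, 16, 25, 22] → min 13
[19, 25, 16, 25, 22, 24] → min 16
[25, 16, 25, 22, 24, 12] → min 12
[16, 25, 22, 24, 12, 23] → min 12
[25, 22, 24, 12, 23, 18] → min 12
[22, 24, 12, 23, 18, 14] → min 12
[24, 12, 23, 18, 14, 23] → min 12
[12, 23, 18, 14, 23, 21] → min 12
[23, 18, 14, 23, 21, 19] → min 14
[18, 14, 23, 21, 19, 17] → min 14
[14, 23, 21, 19, 17, 16] → min 14
[23, 21, 19, 17, 16, 8] → min 8
[21, 19, 17, 16, 8, 1] → min 1
[19, 17, 16, 8, 1, 1] → min 1
[17, 16, 8, 1, 1, 12] → min 1
Greatest of these is 16.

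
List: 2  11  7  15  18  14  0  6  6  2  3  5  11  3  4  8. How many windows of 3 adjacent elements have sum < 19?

6

(2, 11, 7) → sum 20
(11, 7, 15) → sum 33
(7, 15, 18) → sum 40
(15, 18, 14) → sum 47
(18, 14, 0) → sum 32
(14, 0, 6) → sum 20
(0, 6, 6) → sum 12  < 19 ✓
(6, 6, 2) → sum 14  < 19 ✓
(6, 2, 3) → sum 11  < 19 ✓
(2, 3, 5) → sum 10  < 19 ✓
(3, 5, 11) → sum 19
(5, 11, 3) → sum 19
(11, 3, 4) → sum 18  < 19 ✓
(3, 4, 8) → sum 15  < 19 ✓
6 windows satisfy the condition.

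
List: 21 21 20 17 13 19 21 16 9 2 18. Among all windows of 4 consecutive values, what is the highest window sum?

21 21 20 17 → sum 79
21 20 17 13 → sum 71
20 17 13 19 → sum 69
17 13 19 21 → sum 70
13 19 21 16 → sum 69
19 21 16 9 → sum 65
21 16 9 2 → sum 48
16 9 2 18 → sum 45
Highest of these is 79.

79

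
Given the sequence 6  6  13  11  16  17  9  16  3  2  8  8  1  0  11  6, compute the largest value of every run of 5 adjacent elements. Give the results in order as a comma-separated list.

[6, 6, 13, 11, 16] → max 16
[6, 13, 11, 16, 17] → max 17
[13, 11, 16, 17, 9] → max 17
[11, 16, 17, 9, 16] → max 17
[16, 17, 9, 16, 3] → max 17
[17, 9, 16, 3, 2] → max 17
[9, 16, 3, 2, 8] → max 16
[16, 3, 2, 8, 8] → max 16
[3, 2, 8, 8, 1] → max 8
[2, 8, 8, 1, 0] → max 8
[8, 8, 1, 0, 11] → max 11
[8, 1, 0, 11, 6] → max 11

16, 17, 17, 17, 17, 17, 16, 16, 8, 8, 11, 11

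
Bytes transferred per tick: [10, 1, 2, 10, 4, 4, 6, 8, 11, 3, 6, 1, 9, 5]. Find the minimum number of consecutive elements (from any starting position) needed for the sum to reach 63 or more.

11

add 10: running sum 10 < 63
add 1: running sum 11 < 63
add 2: running sum 13 < 63
add 10: running sum 23 < 63
add 4: running sum 27 < 63
add 4: running sum 31 < 63
add 6: running sum 37 < 63
add 8: running sum 45 < 63
add 11: running sum 56 < 63
add 3: running sum 59 < 63
add 6: shortest ending here [10, 1, 2, 10, 4, 4, 6, 8, 11, 3, 6] sum 65, len 11
add 1: shortest ending here [10, 1, 2, 10, 4, 4, 6, 8, 11, 3, 6, 1] sum 66, len 12
add 9: shortest ending here [2, 10, 4, 4, 6, 8, 11, 3, 6, 1, 9] sum 64, len 11
add 5: shortest ending here [10, 4, 4, 6, 8, 11, 3, 6, 1, 9, 5] sum 67, len 11
Shortest qualifying length: 11.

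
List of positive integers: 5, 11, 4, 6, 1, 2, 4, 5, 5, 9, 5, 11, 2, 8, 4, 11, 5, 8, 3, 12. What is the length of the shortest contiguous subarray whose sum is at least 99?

add 5: running sum 5 < 99
add 11: running sum 16 < 99
add 4: running sum 20 < 99
add 6: running sum 26 < 99
add 1: running sum 27 < 99
add 2: running sum 29 < 99
add 4: running sum 33 < 99
add 5: running sum 38 < 99
add 5: running sum 43 < 99
add 9: running sum 52 < 99
add 5: running sum 57 < 99
add 11: running sum 68 < 99
add 2: running sum 70 < 99
add 8: running sum 78 < 99
add 4: running sum 82 < 99
add 11: running sum 93 < 99
add 5: running sum 98 < 99
end 17: [11, 4, 6, 1, 2, 4, 5, 5, 9, 5, 11, 2, 8, 4, 11, 5, 8] sum 101, len 17
end 18: [11, 4, 6, 1, 2, 4, 5, 5, 9, 5, 11, 2, 8, 4, 11, 5, 8, 3] sum 104, len 18
end 19: [6, 1, 2, 4, 5, 5, 9, 5, 11, 2, 8, 4, 11, 5, 8, 3, 12] sum 101, len 17
Shortest qualifying length: 17.

17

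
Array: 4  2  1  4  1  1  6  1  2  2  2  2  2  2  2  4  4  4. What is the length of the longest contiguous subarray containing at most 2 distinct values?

10

add 4: window [4] (1 distinct), len 1
add 2: window [4, 2] (2 distinct), len 2
add 1: window [2, 1] (2 distinct), len 2
add 4: window [1, 4] (2 distinct), len 2
add 1: window [1, 4, 1] (2 distinct), len 3
add 1: window [1, 4, 1, 1] (2 distinct), len 4
add 6: window [1, 1, 6] (2 distinct), len 3
add 1: window [1, 1, 6, 1] (2 distinct), len 4
add 2: window [1, 2] (2 distinct), len 2
add 2: window [1, 2, 2] (2 distinct), len 3
add 2: window [1, 2, 2, 2] (2 distinct), len 4
add 2: window [1, 2, 2, 2, 2] (2 distinct), len 5
add 2: window [1, 2, 2, 2, 2, 2] (2 distinct), len 6
add 2: window [1, 2, 2, 2, 2, 2, 2] (2 distinct), len 7
add 2: window [1, 2, 2, 2, 2, 2, 2, 2] (2 distinct), len 8
add 4: window [2, 2, 2, 2, 2, 2, 2, 4] (2 distinct), len 8
add 4: window [2, 2, 2, 2, 2, 2, 2, 4, 4] (2 distinct), len 9
add 4: window [2, 2, 2, 2, 2, 2, 2, 4, 4, 4] (2 distinct), len 10
Longest length with ≤2 distinct: 10.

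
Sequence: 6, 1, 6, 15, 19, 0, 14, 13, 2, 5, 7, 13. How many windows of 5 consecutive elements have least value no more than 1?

6

(6, 1, 6, 15, 19) → min 1  ≤ 1 ✓
(1, 6, 15, 19, 0) → min 0  ≤ 1 ✓
(6, 15, 19, 0, 14) → min 0  ≤ 1 ✓
(15, 19, 0, 14, 13) → min 0  ≤ 1 ✓
(19, 0, 14, 13, 2) → min 0  ≤ 1 ✓
(0, 14, 13, 2, 5) → min 0  ≤ 1 ✓
(14, 13, 2, 5, 7) → min 2
(13, 2, 5, 7, 13) → min 2
6 windows satisfy the condition.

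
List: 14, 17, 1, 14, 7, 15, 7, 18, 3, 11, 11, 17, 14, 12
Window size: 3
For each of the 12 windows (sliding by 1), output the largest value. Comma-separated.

(14, 17, 1) → max 17
(17, 1, 14) → max 17
(1, 14, 7) → max 14
(14, 7, 15) → max 15
(7, 15, 7) → max 15
(15, 7, 18) → max 18
(7, 18, 3) → max 18
(18, 3, 11) → max 18
(3, 11, 11) → max 11
(11, 11, 17) → max 17
(11, 17, 14) → max 17
(17, 14, 12) → max 17

17, 17, 14, 15, 15, 18, 18, 18, 11, 17, 17, 17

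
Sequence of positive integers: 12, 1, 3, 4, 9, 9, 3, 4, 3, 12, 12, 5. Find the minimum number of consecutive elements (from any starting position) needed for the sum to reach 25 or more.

3

Extend right; whenever the sum reaches 25, record the length and shrink from the left:
add 12: running sum 12 < 25
add 1: running sum 13 < 25
add 3: running sum 16 < 25
add 4: running sum 20 < 25
end 4: [12, 1, 3, 4, 9] sum 29, len 5
end 5: [3, 4, 9, 9] sum 25, len 4
end 6: [4, 9, 9, 3] sum 25, len 4
end 7: [9, 9, 3, 4] sum 25, len 4
end 8: [9, 9, 3, 4, 3] sum 28, len 5
end 9: [9, 3, 4, 3, 12] sum 31, len 5
end 10: [3, 12, 12] sum 27, len 3
end 11: [12, 12, 5] sum 29, len 3
Shortest qualifying length: 3.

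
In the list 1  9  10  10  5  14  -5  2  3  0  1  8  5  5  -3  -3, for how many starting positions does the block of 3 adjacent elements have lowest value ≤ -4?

3

(1, 9, 10) → min 1
(9, 10, 10) → min 9
(10, 10, 5) → min 5
(10, 5, 14) → min 5
(5, 14, -5) → min -5  ≤ -4 ✓
(14, -5, 2) → min -5  ≤ -4 ✓
(-5, 2, 3) → min -5  ≤ -4 ✓
(2, 3, 0) → min 0
(3, 0, 1) → min 0
(0, 1, 8) → min 0
(1, 8, 5) → min 1
(8, 5, 5) → min 5
(5, 5, -3) → min -3
(5, -3, -3) → min -3
3 windows satisfy the condition.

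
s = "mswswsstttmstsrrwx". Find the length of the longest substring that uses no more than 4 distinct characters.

14

Extend right; when distinct count exceeds 4, shrink from the left:
[m] 1 distinct, len 1
[m, s] 2 distinct, len 2
[m, s, w] 3 distinct, len 3
[m, s, w, s] 3 distinct, len 4
[m, s, w, s, w] 3 distinct, len 5
[m, s, w, s, w, s] 3 distinct, len 6
[m, s, w, s, w, s, s] 3 distinct, len 7
[m, s, w, s, w, s, s, t] 4 distinct, len 8
[m, s, w, s, w, s, s, t, t] 4 distinct, len 9
[m, s, w, s, w, s, s, t, t, t] 4 distinct, len 10
[m, s, w, s, w, s, s, t, t, t, m] 4 distinct, len 11
[m, s, w, s, w, s, s, t, t, t, m, s] 4 distinct, len 12
[m, s, w, s, w, s, s, t, t, t, m, s, t] 4 distinct, len 13
[m, s, w, s, w, s, s, t, t, t, m, s, t, s] 4 distinct, len 14
[s, s, t, t, t, m, s, t, s, r] 4 distinct, len 10
[s, s, t, t, t, m, s, t, s, r, r] 4 distinct, len 11
[s, t, s, r, r, w] 4 distinct, len 6
[s, r, r, w, x] 4 distinct, len 5
Longest length with ≤4 distinct: 14.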